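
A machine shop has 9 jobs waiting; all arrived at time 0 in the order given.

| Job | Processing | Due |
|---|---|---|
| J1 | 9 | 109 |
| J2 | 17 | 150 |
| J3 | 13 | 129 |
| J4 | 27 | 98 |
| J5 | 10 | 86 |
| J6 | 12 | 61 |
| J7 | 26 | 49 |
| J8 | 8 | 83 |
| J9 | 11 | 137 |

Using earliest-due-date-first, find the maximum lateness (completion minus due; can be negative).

EDD (increasing due date): J7 J6 J8 J5 J4 J1 J3 J9 J2.
J7: 0→26, due 49, lateness -23
J6: 26→38, due 61, lateness -23
J8: 38→46, due 83, lateness -37
J5: 46→56, due 86, lateness -30
J4: 56→83, due 98, lateness -15
J1: 83→92, due 109, lateness -17
J3: 92→105, due 129, lateness -24
J9: 105→116, due 137, lateness -21
J2: 116→133, due 150, lateness -17
Maximum = -15.

-15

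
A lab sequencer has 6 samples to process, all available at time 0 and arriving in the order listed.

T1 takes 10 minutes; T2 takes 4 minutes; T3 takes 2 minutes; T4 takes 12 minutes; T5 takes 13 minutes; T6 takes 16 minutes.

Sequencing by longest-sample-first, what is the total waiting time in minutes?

LPT (decreasing processing time): T6 T5 T4 T1 T2 T3.
T6: waits 0, runs 0→16
T5: waits 16, runs 16→29
T4: waits 29, runs 29→41
T1: waits 41, runs 41→51
T2: waits 51, runs 51→55
T3: waits 55, runs 55→57
Sum = 0+16+29+41+51+55 = 192.

192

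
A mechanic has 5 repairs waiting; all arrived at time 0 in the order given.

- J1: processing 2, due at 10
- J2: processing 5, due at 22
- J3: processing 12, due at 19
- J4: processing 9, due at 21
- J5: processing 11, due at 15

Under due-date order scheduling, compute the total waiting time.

74

EDD (increasing due date): J1 J5 J3 J4 J2.
J1: waits 0, runs 0→2
J5: waits 2, runs 2→13
J3: waits 13, runs 13→25
J4: waits 25, runs 25→34
J2: waits 34, runs 34→39
Sum = 0+2+13+25+34 = 74.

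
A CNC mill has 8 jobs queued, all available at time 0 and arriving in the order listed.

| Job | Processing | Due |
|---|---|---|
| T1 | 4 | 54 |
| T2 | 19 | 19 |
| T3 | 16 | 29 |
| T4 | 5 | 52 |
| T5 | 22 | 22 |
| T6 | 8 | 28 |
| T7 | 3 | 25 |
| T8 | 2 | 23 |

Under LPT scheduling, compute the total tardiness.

LPT (decreasing processing time): T5 T2 T3 T6 T4 T1 T7 T8.
T5: 0→22, due 22, tardiness 0
T2: 22→41, due 19, tardiness 22
T3: 41→57, due 29, tardiness 28
T6: 57→65, due 28, tardiness 37
T4: 65→70, due 52, tardiness 18
T1: 70→74, due 54, tardiness 20
T7: 74→77, due 25, tardiness 52
T8: 77→79, due 23, tardiness 56
Sum = 0+22+28+37+18+20+52+56 = 233.

233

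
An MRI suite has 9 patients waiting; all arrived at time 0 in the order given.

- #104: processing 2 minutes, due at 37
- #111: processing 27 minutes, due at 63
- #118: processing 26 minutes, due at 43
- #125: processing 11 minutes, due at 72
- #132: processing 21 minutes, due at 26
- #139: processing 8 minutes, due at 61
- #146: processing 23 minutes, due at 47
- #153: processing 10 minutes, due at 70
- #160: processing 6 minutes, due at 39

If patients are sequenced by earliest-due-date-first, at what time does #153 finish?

123

EDD (increasing due date): #132 #104 #160 #118 #146 #139 #111 #153 #125.
#132: 0→21
#104: 21→23
#160: 23→29
#118: 29→55
#146: 55→78
#139: 78→86
#111: 86→113
#153: 113→123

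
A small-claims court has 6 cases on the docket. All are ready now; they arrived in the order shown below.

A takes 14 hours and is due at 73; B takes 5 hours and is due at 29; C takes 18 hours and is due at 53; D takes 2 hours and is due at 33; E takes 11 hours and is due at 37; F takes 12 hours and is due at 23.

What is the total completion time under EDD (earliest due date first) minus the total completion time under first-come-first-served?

EDD (increasing due date): F B D E C A.
F: 0→12
B: 12→17
D: 17→19
E: 19→30
C: 30→48
A: 48→62
Sum = 12+17+19+30+48+62 = 188.
FIFO (arrival order): A B C D E F.
A: 0→14
B: 14→19
C: 19→37
D: 37→39
E: 39→50
F: 50→62
Sum = 14+19+37+39+50+62 = 221.
Difference = 188 − 221 = -33.

-33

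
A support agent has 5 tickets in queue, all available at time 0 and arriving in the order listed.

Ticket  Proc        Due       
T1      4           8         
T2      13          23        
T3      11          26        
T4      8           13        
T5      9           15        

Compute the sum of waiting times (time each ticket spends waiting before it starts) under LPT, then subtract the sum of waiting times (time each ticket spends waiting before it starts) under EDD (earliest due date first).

LPT (decreasing processing time): T2 T3 T5 T4 T1.
T2: waits 0, runs 0→13
T3: waits 13, runs 13→24
T5: waits 24, runs 24→33
T4: waits 33, runs 33→41
T1: waits 41, runs 41→45
Sum = 0+13+24+33+41 = 111.
EDD (increasing due date): T1 T4 T5 T2 T3.
T1: waits 0, runs 0→4
T4: waits 4, runs 4→12
T5: waits 12, runs 12→21
T2: waits 21, runs 21→34
T3: waits 34, runs 34→45
Sum = 0+4+12+21+34 = 71.
Difference = 111 − 71 = 40.

40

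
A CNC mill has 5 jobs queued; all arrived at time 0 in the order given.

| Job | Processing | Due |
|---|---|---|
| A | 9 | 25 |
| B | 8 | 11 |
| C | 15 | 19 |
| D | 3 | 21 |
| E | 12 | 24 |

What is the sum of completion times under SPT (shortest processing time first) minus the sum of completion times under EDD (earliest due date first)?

SPT (increasing processing time): D B A E C.
D: 0→3
B: 3→11
A: 11→20
E: 20→32
C: 32→47
Sum = 3+11+20+32+47 = 113.
EDD (increasing due date): B C D E A.
B: 0→8
C: 8→23
D: 23→26
E: 26→38
A: 38→47
Sum = 8+23+26+38+47 = 142.
Difference = 113 − 142 = -29.

-29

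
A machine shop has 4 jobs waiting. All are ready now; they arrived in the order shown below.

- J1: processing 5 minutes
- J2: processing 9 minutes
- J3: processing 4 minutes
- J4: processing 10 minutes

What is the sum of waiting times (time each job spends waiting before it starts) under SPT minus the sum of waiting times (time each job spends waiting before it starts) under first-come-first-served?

SPT (increasing processing time): J3 J1 J2 J4.
J3: waits 0, runs 0→4
J1: waits 4, runs 4→9
J2: waits 9, runs 9→18
J4: waits 18, runs 18→28
Sum = 0+4+9+18 = 31.
FIFO (arrival order): J1 J2 J3 J4.
J1: waits 0, runs 0→5
J2: waits 5, runs 5→14
J3: waits 14, runs 14→18
J4: waits 18, runs 18→28
Sum = 0+5+14+18 = 37.
Difference = 31 − 37 = -6.

-6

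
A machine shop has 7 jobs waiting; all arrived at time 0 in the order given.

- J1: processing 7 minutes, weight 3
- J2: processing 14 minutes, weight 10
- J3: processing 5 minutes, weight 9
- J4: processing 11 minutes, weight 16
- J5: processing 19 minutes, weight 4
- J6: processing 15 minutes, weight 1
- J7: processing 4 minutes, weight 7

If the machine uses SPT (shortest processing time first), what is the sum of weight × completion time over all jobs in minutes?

SPT (increasing processing time): J7 J3 J1 J4 J2 J6 J5.
J7: finishes 4, weight 7, w·C = 28
J3: finishes 9, weight 9, w·C = 81
J1: finishes 16, weight 3, w·C = 48
J4: finishes 27, weight 16, w·C = 432
J2: finishes 41, weight 10, w·C = 410
J6: finishes 56, weight 1, w·C = 56
J5: finishes 75, weight 4, w·C = 300
Sum = 28+81+48+432+410+56+300 = 1355.

1355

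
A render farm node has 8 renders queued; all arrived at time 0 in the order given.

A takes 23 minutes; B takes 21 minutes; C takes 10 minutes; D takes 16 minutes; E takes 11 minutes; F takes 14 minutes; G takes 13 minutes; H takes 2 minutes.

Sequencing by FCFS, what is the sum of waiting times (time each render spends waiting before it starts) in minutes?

475

FIFO (arrival order): A B C D E F G H.
A: waits 0, runs 0→23
B: waits 23, runs 23→44
C: waits 44, runs 44→54
D: waits 54, runs 54→70
E: waits 70, runs 70→81
F: waits 81, runs 81→95
G: waits 95, runs 95→108
H: waits 108, runs 108→110
Sum = 0+23+44+54+70+81+95+108 = 475.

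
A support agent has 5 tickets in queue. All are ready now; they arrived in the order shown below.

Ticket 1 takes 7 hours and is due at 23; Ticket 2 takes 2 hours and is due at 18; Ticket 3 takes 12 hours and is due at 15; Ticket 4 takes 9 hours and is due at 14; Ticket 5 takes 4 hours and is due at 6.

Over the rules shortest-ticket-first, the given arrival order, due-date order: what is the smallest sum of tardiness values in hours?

27

SPT (increasing processing time): Ticket 2 Ticket 5 Ticket 1 Ticket 4 Ticket 3.
Ticket 2: 0→2, due 18, tardiness 0
Ticket 5: 2→6, due 6, tardiness 0
Ticket 1: 6→13, due 23, tardiness 0
Ticket 4: 13→22, due 14, tardiness 8
Ticket 3: 22→34, due 15, tardiness 19
Sum = 0+0+0+8+19 = 27.
FIFO (arrival order): Ticket 1 Ticket 2 Ticket 3 Ticket 4 Ticket 5.
Ticket 1: 0→7, due 23, tardiness 0
Ticket 2: 7→9, due 18, tardiness 0
Ticket 3: 9→21, due 15, tardiness 6
Ticket 4: 21→30, due 14, tardiness 16
Ticket 5: 30→34, due 6, tardiness 28
Sum = 0+0+6+16+28 = 50.
EDD (increasing due date): Ticket 5 Ticket 4 Ticket 3 Ticket 2 Ticket 1.
Ticket 5: 0→4, due 6, tardiness 0
Ticket 4: 4→13, due 14, tardiness 0
Ticket 3: 13→25, due 15, tardiness 10
Ticket 2: 25→27, due 18, tardiness 9
Ticket 1: 27→34, due 23, tardiness 11
Sum = 0+0+10+9+11 = 30.
SPT 27, FIFO 50, EDD 30 → minimum 27.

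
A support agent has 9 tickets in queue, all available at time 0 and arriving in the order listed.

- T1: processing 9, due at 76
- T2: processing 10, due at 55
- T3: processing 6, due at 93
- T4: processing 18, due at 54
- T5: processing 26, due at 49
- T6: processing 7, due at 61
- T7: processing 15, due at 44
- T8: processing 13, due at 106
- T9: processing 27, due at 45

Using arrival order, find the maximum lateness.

FIFO (arrival order): T1 T2 T3 T4 T5 T6 T7 T8 T9.
T1: 0→9, due 76, lateness -67
T2: 9→19, due 55, lateness -36
T3: 19→25, due 93, lateness -68
T4: 25→43, due 54, lateness -11
T5: 43→69, due 49, lateness 20
T6: 69→76, due 61, lateness 15
T7: 76→91, due 44, lateness 47
T8: 91→104, due 106, lateness -2
T9: 104→131, due 45, lateness 86
Maximum = 86.

86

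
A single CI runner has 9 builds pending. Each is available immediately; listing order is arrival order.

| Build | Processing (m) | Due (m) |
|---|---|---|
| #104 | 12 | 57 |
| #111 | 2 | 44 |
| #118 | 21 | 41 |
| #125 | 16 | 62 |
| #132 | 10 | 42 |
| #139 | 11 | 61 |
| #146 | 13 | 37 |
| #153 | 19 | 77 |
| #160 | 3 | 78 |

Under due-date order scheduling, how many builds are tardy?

EDD (increasing due date): #146 #118 #132 #111 #104 #139 #125 #153 #160.
#146: 0→13, due 37, tardiness 0
#118: 13→34, due 41, tardiness 0
#132: 34→44, due 42, tardiness 2
#111: 44→46, due 44, tardiness 2
#104: 46→58, due 57, tardiness 1
#139: 58→69, due 61, tardiness 8
#125: 69→85, due 62, tardiness 23
#153: 85→104, due 77, tardiness 27
#160: 104→107, due 78, tardiness 29
Late builds: 7.

7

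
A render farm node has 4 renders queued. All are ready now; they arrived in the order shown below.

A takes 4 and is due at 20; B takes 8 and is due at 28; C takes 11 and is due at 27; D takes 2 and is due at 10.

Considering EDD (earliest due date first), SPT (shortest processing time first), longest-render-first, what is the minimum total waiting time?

EDD (increasing due date): D A C B.
D: waits 0, runs 0→2
A: waits 2, runs 2→6
C: waits 6, runs 6→17
B: waits 17, runs 17→25
Sum = 0+2+6+17 = 25.
SPT (increasing processing time): D A B C.
D: waits 0, runs 0→2
A: waits 2, runs 2→6
B: waits 6, runs 6→14
C: waits 14, runs 14→25
Sum = 0+2+6+14 = 22.
LPT (decreasing processing time): C B A D.
C: waits 0, runs 0→11
B: waits 11, runs 11→19
A: waits 19, runs 19→23
D: waits 23, runs 23→25
Sum = 0+11+19+23 = 53.
EDD 25, SPT 22, LPT 53 → minimum 22.

22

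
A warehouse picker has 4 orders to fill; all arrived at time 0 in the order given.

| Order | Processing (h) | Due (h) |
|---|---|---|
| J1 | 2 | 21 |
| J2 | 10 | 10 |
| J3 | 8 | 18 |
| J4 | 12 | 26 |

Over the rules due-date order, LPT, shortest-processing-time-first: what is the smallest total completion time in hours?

EDD (increasing due date): J2 J3 J1 J4.
J2: 0→10
J3: 10→18
J1: 18→20
J4: 20→32
Sum = 10+18+20+32 = 80.
LPT (decreasing processing time): J4 J2 J3 J1.
J4: 0→12
J2: 12→22
J3: 22→30
J1: 30→32
Sum = 12+22+30+32 = 96.
SPT (increasing processing time): J1 J3 J2 J4.
J1: 0→2
J3: 2→10
J2: 10→20
J4: 20→32
Sum = 2+10+20+32 = 64.
EDD 80, LPT 96, SPT 64 → minimum 64.

64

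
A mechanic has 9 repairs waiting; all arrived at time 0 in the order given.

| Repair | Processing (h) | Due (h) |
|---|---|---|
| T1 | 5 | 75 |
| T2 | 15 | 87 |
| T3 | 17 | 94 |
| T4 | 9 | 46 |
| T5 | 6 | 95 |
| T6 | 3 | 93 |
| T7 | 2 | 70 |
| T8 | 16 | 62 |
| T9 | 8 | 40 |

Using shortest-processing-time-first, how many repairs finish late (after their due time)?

SPT (increasing processing time): T7 T6 T1 T5 T9 T4 T2 T8 T3.
T7: 0→2, due 70, tardiness 0
T6: 2→5, due 93, tardiness 0
T1: 5→10, due 75, tardiness 0
T5: 10→16, due 95, tardiness 0
T9: 16→24, due 40, tardiness 0
T4: 24→33, due 46, tardiness 0
T2: 33→48, due 87, tardiness 0
T8: 48→64, due 62, tardiness 2
T3: 64→81, due 94, tardiness 0
Late repairs: 1.

1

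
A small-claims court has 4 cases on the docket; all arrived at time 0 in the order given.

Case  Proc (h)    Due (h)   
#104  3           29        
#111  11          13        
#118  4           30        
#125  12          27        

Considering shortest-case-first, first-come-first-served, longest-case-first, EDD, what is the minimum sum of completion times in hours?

58

SPT (increasing processing time): #104 #118 #111 #125.
#104: 0→3
#118: 3→7
#111: 7→18
#125: 18→30
Sum = 3+7+18+30 = 58.
FIFO (arrival order): #104 #111 #118 #125.
#104: 0→3
#111: 3→14
#118: 14→18
#125: 18→30
Sum = 3+14+18+30 = 65.
LPT (decreasing processing time): #125 #111 #118 #104.
#125: 0→12
#111: 12→23
#118: 23→27
#104: 27→30
Sum = 12+23+27+30 = 92.
EDD (increasing due date): #111 #125 #104 #118.
#111: 0→11
#125: 11→23
#104: 23→26
#118: 26→30
Sum = 11+23+26+30 = 90.
SPT 58, FIFO 65, LPT 92, EDD 90 → minimum 58.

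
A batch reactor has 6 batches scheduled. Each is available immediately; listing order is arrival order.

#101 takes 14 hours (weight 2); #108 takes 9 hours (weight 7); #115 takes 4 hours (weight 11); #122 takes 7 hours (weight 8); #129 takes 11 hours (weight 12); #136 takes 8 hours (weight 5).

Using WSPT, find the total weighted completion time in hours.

914

WSPT (decreasing weight/processing-time ratio): #115 #122 #129 #108 #136 #101.
#115: finishes 4, weight 11, w·C = 44
#122: finishes 11, weight 8, w·C = 88
#129: finishes 22, weight 12, w·C = 264
#108: finishes 31, weight 7, w·C = 217
#136: finishes 39, weight 5, w·C = 195
#101: finishes 53, weight 2, w·C = 106
Sum = 44+88+264+217+195+106 = 914.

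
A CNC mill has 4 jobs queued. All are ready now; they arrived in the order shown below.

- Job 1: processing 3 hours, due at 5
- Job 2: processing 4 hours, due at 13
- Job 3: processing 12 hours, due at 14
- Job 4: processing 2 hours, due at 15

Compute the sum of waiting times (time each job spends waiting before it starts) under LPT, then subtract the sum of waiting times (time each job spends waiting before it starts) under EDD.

18

LPT (decreasing processing time): Job 3 Job 2 Job 1 Job 4.
Job 3: waits 0, runs 0→12
Job 2: waits 12, runs 12→16
Job 1: waits 16, runs 16→19
Job 4: waits 19, runs 19→21
Sum = 0+12+16+19 = 47.
EDD (increasing due date): Job 1 Job 2 Job 3 Job 4.
Job 1: waits 0, runs 0→3
Job 2: waits 3, runs 3→7
Job 3: waits 7, runs 7→19
Job 4: waits 19, runs 19→21
Sum = 0+3+7+19 = 29.
Difference = 47 − 29 = 18.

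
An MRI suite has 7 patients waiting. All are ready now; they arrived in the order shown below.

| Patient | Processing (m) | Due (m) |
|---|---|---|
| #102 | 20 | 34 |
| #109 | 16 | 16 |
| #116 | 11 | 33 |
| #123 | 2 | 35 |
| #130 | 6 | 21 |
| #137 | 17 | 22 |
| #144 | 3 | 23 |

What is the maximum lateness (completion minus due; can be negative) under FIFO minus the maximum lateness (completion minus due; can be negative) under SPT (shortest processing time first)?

11

FIFO (arrival order): #102 #109 #116 #123 #130 #137 #144.
#102: 0→20, due 34, lateness -14
#109: 20→36, due 16, lateness 20
#116: 36→47, due 33, lateness 14
#123: 47→49, due 35, lateness 14
#130: 49→55, due 21, lateness 34
#137: 55→72, due 22, lateness 50
#144: 72→75, due 23, lateness 52
Maximum = 52.
SPT (increasing processing time): #123 #144 #130 #116 #109 #137 #102.
#123: 0→2, due 35, lateness -33
#144: 2→5, due 23, lateness -18
#130: 5→11, due 21, lateness -10
#116: 11→22, due 33, lateness -11
#109: 22→38, due 16, lateness 22
#137: 38→55, due 22, lateness 33
#102: 55→75, due 34, lateness 41
Maximum = 41.
Difference = 52 − 41 = 11.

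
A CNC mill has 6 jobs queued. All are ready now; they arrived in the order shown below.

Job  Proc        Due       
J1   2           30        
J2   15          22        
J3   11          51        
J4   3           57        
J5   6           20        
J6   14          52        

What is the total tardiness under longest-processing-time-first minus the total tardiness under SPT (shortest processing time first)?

LPT (decreasing processing time): J2 J6 J3 J5 J4 J1.
J2: 0→15, due 22, tardiness 0
J6: 15→29, due 52, tardiness 0
J3: 29→40, due 51, tardiness 0
J5: 40→46, due 20, tardiness 26
J4: 46→49, due 57, tardiness 0
J1: 49→51, due 30, tardiness 21
Sum = 0+0+0+26+0+21 = 47.
SPT (increasing processing time): J1 J4 J5 J3 J6 J2.
J1: 0→2, due 30, tardiness 0
J4: 2→5, due 57, tardiness 0
J5: 5→11, due 20, tardiness 0
J3: 11→22, due 51, tardiness 0
J6: 22→36, due 52, tardiness 0
J2: 36→51, due 22, tardiness 29
Sum = 0+0+0+0+0+29 = 29.
Difference = 47 − 29 = 18.

18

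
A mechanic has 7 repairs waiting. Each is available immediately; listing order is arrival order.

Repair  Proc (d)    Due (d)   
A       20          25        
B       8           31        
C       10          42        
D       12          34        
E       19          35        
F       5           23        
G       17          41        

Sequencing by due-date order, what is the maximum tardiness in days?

EDD (increasing due date): F A B D E G C.
F: 0→5, due 23, tardiness 0
A: 5→25, due 25, tardiness 0
B: 25→33, due 31, tardiness 2
D: 33→45, due 34, tardiness 11
E: 45→64, due 35, tardiness 29
G: 64→81, due 41, tardiness 40
C: 81→91, due 42, tardiness 49
Maximum = 49.

49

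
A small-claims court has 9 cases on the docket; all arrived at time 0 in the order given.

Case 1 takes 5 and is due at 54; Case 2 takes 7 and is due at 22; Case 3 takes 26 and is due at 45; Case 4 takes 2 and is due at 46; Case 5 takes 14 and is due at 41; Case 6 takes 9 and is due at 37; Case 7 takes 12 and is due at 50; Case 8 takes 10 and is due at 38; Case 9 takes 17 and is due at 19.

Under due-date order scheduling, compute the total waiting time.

EDD (increasing due date): Case 9 Case 2 Case 6 Case 8 Case 5 Case 3 Case 4 Case 7 Case 1.
Case 9: waits 0, runs 0→17
Case 2: waits 17, runs 17→24
Case 6: waits 24, runs 24→33
Case 8: waits 33, runs 33→43
Case 5: waits 43, runs 43→57
Case 3: waits 57, runs 57→83
Case 4: waits 83, runs 83→85
Case 7: waits 85, runs 85→97
Case 1: waits 97, runs 97→102
Sum = 0+17+24+33+43+57+83+85+97 = 439.

439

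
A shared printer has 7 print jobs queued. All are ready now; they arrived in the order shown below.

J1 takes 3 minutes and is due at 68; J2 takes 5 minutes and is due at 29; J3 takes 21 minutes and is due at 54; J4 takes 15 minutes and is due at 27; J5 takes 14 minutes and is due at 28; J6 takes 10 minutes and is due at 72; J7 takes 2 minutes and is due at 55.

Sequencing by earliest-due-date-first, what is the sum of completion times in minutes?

320

EDD (increasing due date): J4 J5 J2 J3 J7 J1 J6.
J4: 0→15
J5: 15→29
J2: 29→34
J3: 34→55
J7: 55→57
J1: 57→60
J6: 60→70
Sum = 15+29+34+55+57+60+70 = 320.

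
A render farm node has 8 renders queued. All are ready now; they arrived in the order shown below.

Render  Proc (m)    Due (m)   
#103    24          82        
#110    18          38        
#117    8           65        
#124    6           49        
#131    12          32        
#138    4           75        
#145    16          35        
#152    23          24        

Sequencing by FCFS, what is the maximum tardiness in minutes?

87

FIFO (arrival order): #103 #110 #117 #124 #131 #138 #145 #152.
#103: 0→24, due 82, tardiness 0
#110: 24→42, due 38, tardiness 4
#117: 42→50, due 65, tardiness 0
#124: 50→56, due 49, tardiness 7
#131: 56→68, due 32, tardiness 36
#138: 68→72, due 75, tardiness 0
#145: 72→88, due 35, tardiness 53
#152: 88→111, due 24, tardiness 87
Maximum = 87.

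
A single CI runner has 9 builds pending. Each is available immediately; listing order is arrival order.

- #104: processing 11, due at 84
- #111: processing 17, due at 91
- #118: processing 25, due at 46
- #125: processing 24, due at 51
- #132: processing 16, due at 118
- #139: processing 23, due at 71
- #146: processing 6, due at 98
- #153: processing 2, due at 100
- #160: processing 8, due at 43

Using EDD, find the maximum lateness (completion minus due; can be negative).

EDD (increasing due date): #160 #118 #125 #139 #104 #111 #146 #153 #132.
#160: 0→8, due 43, lateness -35
#118: 8→33, due 46, lateness -13
#125: 33→57, due 51, lateness 6
#139: 57→80, due 71, lateness 9
#104: 80→91, due 84, lateness 7
#111: 91→108, due 91, lateness 17
#146: 108→114, due 98, lateness 16
#153: 114→116, due 100, lateness 16
#132: 116→132, due 118, lateness 14
Maximum = 17.

17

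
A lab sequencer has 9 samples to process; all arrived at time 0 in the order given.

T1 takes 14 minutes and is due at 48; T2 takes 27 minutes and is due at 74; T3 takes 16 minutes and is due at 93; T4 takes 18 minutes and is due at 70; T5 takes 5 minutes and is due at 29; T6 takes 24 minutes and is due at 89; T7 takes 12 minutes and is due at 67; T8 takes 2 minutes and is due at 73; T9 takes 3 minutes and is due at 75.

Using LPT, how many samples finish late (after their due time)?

5

LPT (decreasing processing time): T2 T6 T4 T3 T1 T7 T5 T9 T8.
T2: 0→27, due 74, tardiness 0
T6: 27→51, due 89, tardiness 0
T4: 51→69, due 70, tardiness 0
T3: 69→85, due 93, tardiness 0
T1: 85→99, due 48, tardiness 51
T7: 99→111, due 67, tardiness 44
T5: 111→116, due 29, tardiness 87
T9: 116→119, due 75, tardiness 44
T8: 119→121, due 73, tardiness 48
Late samples: 5.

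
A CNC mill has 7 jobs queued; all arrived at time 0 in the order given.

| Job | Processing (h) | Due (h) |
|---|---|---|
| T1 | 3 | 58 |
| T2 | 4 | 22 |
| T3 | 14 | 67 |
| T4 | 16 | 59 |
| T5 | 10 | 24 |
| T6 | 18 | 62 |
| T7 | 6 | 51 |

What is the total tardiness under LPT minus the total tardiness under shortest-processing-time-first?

LPT (decreasing processing time): T6 T4 T3 T5 T7 T2 T1.
T6: 0→18, due 62, tardiness 0
T4: 18→34, due 59, tardiness 0
T3: 34→48, due 67, tardiness 0
T5: 48→58, due 24, tardiness 34
T7: 58→64, due 51, tardiness 13
T2: 64→68, due 22, tardiness 46
T1: 68→71, due 58, tardiness 13
Sum = 0+0+0+34+13+46+13 = 106.
SPT (increasing processing time): T1 T2 T7 T5 T3 T4 T6.
T1: 0→3, due 58, tardiness 0
T2: 3→7, due 22, tardiness 0
T7: 7→13, due 51, tardiness 0
T5: 13→23, due 24, tardiness 0
T3: 23→37, due 67, tardiness 0
T4: 37→53, due 59, tardiness 0
T6: 53→71, due 62, tardiness 9
Sum = 0+0+0+0+0+0+9 = 9.
Difference = 106 − 9 = 97.

97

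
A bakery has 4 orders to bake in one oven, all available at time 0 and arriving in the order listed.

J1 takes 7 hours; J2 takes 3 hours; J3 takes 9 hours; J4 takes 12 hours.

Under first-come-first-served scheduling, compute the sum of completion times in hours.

FIFO (arrival order): J1 J2 J3 J4.
J1: 0→7
J2: 7→10
J3: 10→19
J4: 19→31
Sum = 7+10+19+31 = 67.

67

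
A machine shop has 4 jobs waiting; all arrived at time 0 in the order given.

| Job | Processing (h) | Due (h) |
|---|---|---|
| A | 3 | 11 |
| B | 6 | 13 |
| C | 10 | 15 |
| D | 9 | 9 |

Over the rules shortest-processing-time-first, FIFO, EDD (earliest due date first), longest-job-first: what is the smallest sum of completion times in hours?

58

SPT (increasing processing time): A B D C.
A: 0→3
B: 3→9
D: 9→18
C: 18→28
Sum = 3+9+18+28 = 58.
FIFO (arrival order): A B C D.
A: 0→3
B: 3→9
C: 9→19
D: 19→28
Sum = 3+9+19+28 = 59.
EDD (increasing due date): D A B C.
D: 0→9
A: 9→12
B: 12→18
C: 18→28
Sum = 9+12+18+28 = 67.
LPT (decreasing processing time): C D B A.
C: 0→10
D: 10→19
B: 19→25
A: 25→28
Sum = 10+19+25+28 = 82.
SPT 58, FIFO 59, EDD 67, LPT 82 → minimum 58.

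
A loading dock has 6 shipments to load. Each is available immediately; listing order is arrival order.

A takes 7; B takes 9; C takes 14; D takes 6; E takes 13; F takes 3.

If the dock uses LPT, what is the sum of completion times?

221

LPT (decreasing processing time): C E B A D F.
C: 0→14
E: 14→27
B: 27→36
A: 36→43
D: 43→49
F: 49→52
Sum = 14+27+36+43+49+52 = 221.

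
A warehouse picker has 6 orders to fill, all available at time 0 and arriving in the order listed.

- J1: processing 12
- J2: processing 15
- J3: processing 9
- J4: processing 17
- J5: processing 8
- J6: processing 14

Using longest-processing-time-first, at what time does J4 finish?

17

LPT (decreasing processing time): J4 J2 J6 J1 J3 J5.
J4: 0→17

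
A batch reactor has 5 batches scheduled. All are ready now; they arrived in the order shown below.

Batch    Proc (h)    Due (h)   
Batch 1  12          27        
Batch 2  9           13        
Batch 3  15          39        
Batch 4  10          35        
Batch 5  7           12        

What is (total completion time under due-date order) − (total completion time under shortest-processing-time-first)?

2

EDD (increasing due date): Batch 5 Batch 2 Batch 1 Batch 4 Batch 3.
Batch 5: 0→7
Batch 2: 7→16
Batch 1: 16→28
Batch 4: 28→38
Batch 3: 38→53
Sum = 7+16+28+38+53 = 142.
SPT (increasing processing time): Batch 5 Batch 2 Batch 4 Batch 1 Batch 3.
Batch 5: 0→7
Batch 2: 7→16
Batch 4: 16→26
Batch 1: 26→38
Batch 3: 38→53
Sum = 7+16+26+38+53 = 140.
Difference = 142 − 140 = 2.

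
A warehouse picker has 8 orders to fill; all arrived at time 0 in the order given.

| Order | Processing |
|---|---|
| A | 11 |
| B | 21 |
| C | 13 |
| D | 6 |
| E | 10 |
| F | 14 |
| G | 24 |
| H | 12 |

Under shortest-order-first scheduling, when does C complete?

SPT (increasing processing time): D E A H C F B G.
D: 0→6
E: 6→16
A: 16→27
H: 27→39
C: 39→52

52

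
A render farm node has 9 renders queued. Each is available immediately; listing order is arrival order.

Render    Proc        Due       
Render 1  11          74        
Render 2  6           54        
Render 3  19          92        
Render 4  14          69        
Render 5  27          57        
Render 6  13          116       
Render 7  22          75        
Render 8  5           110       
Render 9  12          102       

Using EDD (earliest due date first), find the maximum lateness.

13

EDD (increasing due date): Render 2 Render 5 Render 4 Render 1 Render 7 Render 3 Render 9 Render 8 Render 6.
Render 2: 0→6, due 54, lateness -48
Render 5: 6→33, due 57, lateness -24
Render 4: 33→47, due 69, lateness -22
Render 1: 47→58, due 74, lateness -16
Render 7: 58→80, due 75, lateness 5
Render 3: 80→99, due 92, lateness 7
Render 9: 99→111, due 102, lateness 9
Render 8: 111→116, due 110, lateness 6
Render 6: 116→129, due 116, lateness 13
Maximum = 13.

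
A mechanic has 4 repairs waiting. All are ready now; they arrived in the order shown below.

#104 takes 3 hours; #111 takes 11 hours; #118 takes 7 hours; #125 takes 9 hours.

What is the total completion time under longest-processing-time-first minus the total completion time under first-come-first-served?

20

LPT (decreasing processing time): #111 #125 #118 #104.
#111: 0→11
#125: 11→20
#118: 20→27
#104: 27→30
Sum = 11+20+27+30 = 88.
FIFO (arrival order): #104 #111 #118 #125.
#104: 0→3
#111: 3→14
#118: 14→21
#125: 21→30
Sum = 3+14+21+30 = 68.
Difference = 88 − 68 = 20.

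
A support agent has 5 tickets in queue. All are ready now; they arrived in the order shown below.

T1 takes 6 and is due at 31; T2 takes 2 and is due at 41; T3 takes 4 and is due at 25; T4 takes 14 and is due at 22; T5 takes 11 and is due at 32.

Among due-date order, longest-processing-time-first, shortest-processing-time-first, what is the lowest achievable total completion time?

80

EDD (increasing due date): T4 T3 T1 T5 T2.
T4: 0→14
T3: 14→18
T1: 18→24
T5: 24→35
T2: 35→37
Sum = 14+18+24+35+37 = 128.
LPT (decreasing processing time): T4 T5 T1 T3 T2.
T4: 0→14
T5: 14→25
T1: 25→31
T3: 31→35
T2: 35→37
Sum = 14+25+31+35+37 = 142.
SPT (increasing processing time): T2 T3 T1 T5 T4.
T2: 0→2
T3: 2→6
T1: 6→12
T5: 12→23
T4: 23→37
Sum = 2+6+12+23+37 = 80.
EDD 128, LPT 142, SPT 80 → minimum 80.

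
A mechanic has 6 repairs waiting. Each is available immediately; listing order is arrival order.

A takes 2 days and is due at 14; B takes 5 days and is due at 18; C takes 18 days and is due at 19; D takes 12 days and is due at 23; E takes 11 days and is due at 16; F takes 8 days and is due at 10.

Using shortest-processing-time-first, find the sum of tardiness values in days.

67

SPT (increasing processing time): A B F E D C.
A: 0→2, due 14, tardiness 0
B: 2→7, due 18, tardiness 0
F: 7→15, due 10, tardiness 5
E: 15→26, due 16, tardiness 10
D: 26→38, due 23, tardiness 15
C: 38→56, due 19, tardiness 37
Sum = 0+0+5+10+15+37 = 67.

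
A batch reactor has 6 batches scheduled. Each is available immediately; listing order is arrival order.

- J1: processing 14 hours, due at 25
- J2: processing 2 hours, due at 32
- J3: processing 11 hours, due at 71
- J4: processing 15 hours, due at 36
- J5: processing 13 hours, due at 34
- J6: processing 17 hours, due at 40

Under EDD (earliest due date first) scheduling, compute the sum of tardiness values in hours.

EDD (increasing due date): J1 J2 J5 J4 J6 J3.
J1: 0→14, due 25, tardiness 0
J2: 14→16, due 32, tardiness 0
J5: 16→29, due 34, tardiness 0
J4: 29→44, due 36, tardiness 8
J6: 44→61, due 40, tardiness 21
J3: 61→72, due 71, tardiness 1
Sum = 0+0+0+8+21+1 = 30.

30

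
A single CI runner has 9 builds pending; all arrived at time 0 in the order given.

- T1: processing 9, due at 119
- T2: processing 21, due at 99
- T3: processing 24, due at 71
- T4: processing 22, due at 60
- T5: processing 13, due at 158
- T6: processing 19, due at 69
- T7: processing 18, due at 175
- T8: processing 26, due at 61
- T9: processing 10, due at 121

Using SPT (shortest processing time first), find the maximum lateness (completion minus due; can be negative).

101

SPT (increasing processing time): T1 T9 T5 T7 T6 T2 T4 T3 T8.
T1: 0→9, due 119, lateness -110
T9: 9→19, due 121, lateness -102
T5: 19→32, due 158, lateness -126
T7: 32→50, due 175, lateness -125
T6: 50→69, due 69, lateness 0
T2: 69→90, due 99, lateness -9
T4: 90→112, due 60, lateness 52
T3: 112→136, due 71, lateness 65
T8: 136→162, due 61, lateness 101
Maximum = 101.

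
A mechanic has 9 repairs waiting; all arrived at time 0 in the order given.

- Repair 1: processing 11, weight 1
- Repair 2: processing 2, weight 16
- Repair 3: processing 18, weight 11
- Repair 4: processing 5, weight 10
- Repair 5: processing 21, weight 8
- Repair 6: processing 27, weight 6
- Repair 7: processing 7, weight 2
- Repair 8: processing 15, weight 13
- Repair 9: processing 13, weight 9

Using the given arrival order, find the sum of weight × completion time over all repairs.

4511

FIFO (arrival order): Repair 1 Repair 2 Repair 3 Repair 4 Repair 5 Repair 6 Repair 7 Repair 8 Repair 9.
Repair 1: finishes 11, weight 1, w·C = 11
Repair 2: finishes 13, weight 16, w·C = 208
Repair 3: finishes 31, weight 11, w·C = 341
Repair 4: finishes 36, weight 10, w·C = 360
Repair 5: finishes 57, weight 8, w·C = 456
Repair 6: finishes 84, weight 6, w·C = 504
Repair 7: finishes 91, weight 2, w·C = 182
Repair 8: finishes 106, weight 13, w·C = 1378
Repair 9: finishes 119, weight 9, w·C = 1071
Sum = 11+208+341+360+456+504+182+1378+1071 = 4511.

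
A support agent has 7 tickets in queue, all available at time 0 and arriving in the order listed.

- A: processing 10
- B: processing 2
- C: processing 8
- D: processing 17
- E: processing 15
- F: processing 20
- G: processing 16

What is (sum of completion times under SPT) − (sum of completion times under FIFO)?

-17

SPT (increasing processing time): B C A E G D F.
B: 0→2
C: 2→10
A: 10→20
E: 20→35
G: 35→51
D: 51→68
F: 68→88
Sum = 2+10+20+35+51+68+88 = 274.
FIFO (arrival order): A B C D E F G.
A: 0→10
B: 10→12
C: 12→20
D: 20→37
E: 37→52
F: 52→72
G: 72→88
Sum = 10+12+20+37+52+72+88 = 291.
Difference = 274 − 291 = -17.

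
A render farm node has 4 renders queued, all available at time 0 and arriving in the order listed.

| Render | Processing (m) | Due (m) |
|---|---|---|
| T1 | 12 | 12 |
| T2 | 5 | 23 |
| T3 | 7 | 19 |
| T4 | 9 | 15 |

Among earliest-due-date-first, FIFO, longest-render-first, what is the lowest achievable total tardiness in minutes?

23

EDD (increasing due date): T1 T4 T3 T2.
T1: 0→12, due 12, tardiness 0
T4: 12→21, due 15, tardiness 6
T3: 21→28, due 19, tardiness 9
T2: 28→33, due 23, tardiness 10
Sum = 0+6+9+10 = 25.
FIFO (arrival order): T1 T2 T3 T4.
T1: 0→12, due 12, tardiness 0
T2: 12→17, due 23, tardiness 0
T3: 17→24, due 19, tardiness 5
T4: 24→33, due 15, tardiness 18
Sum = 0+0+5+18 = 23.
LPT (decreasing processing time): T1 T4 T3 T2.
T1: 0→12, due 12, tardiness 0
T4: 12→21, due 15, tardiness 6
T3: 21→28, due 19, tardiness 9
T2: 28→33, due 23, tardiness 10
Sum = 0+6+9+10 = 25.
EDD 25, FIFO 23, LPT 25 → minimum 23.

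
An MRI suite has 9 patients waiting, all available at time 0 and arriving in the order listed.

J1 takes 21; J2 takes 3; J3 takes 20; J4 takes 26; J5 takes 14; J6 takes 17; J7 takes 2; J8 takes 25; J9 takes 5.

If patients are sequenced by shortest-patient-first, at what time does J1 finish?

82

SPT (increasing processing time): J7 J2 J9 J5 J6 J3 J1 J8 J4.
J7: 0→2
J2: 2→5
J9: 5→10
J5: 10→24
J6: 24→41
J3: 41→61
J1: 61→82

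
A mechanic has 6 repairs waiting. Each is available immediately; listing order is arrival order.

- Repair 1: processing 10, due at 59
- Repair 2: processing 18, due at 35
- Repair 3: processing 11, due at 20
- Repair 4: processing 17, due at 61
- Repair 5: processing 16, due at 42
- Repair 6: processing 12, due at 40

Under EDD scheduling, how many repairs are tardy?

4

EDD (increasing due date): Repair 3 Repair 2 Repair 6 Repair 5 Repair 1 Repair 4.
Repair 3: 0→11, due 20, tardiness 0
Repair 2: 11→29, due 35, tardiness 0
Repair 6: 29→41, due 40, tardiness 1
Repair 5: 41→57, due 42, tardiness 15
Repair 1: 57→67, due 59, tardiness 8
Repair 4: 67→84, due 61, tardiness 23
Late repairs: 4.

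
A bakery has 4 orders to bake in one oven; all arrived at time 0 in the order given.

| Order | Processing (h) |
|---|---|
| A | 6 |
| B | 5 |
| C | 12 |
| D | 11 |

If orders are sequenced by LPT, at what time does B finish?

34

LPT (decreasing processing time): C D A B.
C: 0→12
D: 12→23
A: 23→29
B: 29→34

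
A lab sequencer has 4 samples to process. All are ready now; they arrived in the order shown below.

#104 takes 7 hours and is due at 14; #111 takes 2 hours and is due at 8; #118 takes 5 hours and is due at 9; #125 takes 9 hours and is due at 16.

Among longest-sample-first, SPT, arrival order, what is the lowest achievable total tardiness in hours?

LPT (decreasing processing time): #125 #104 #118 #111.
#125: 0→9, due 16, tardiness 0
#104: 9→16, due 14, tardiness 2
#118: 16→21, due 9, tardiness 12
#111: 21→23, due 8, tardiness 15
Sum = 0+2+12+15 = 29.
SPT (increasing processing time): #111 #118 #104 #125.
#111: 0→2, due 8, tardiness 0
#118: 2→7, due 9, tardiness 0
#104: 7→14, due 14, tardiness 0
#125: 14→23, due 16, tardiness 7
Sum = 0+0+0+7 = 7.
FIFO (arrival order): #104 #111 #118 #125.
#104: 0→7, due 14, tardiness 0
#111: 7→9, due 8, tardiness 1
#118: 9→14, due 9, tardiness 5
#125: 14→23, due 16, tardiness 7
Sum = 0+1+5+7 = 13.
LPT 29, SPT 7, FIFO 13 → minimum 7.

7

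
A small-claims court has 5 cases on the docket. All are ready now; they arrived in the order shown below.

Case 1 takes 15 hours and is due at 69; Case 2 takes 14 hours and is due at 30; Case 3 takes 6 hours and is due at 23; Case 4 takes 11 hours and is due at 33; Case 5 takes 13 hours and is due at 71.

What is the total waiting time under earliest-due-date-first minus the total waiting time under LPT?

EDD (increasing due date): Case 3 Case 2 Case 4 Case 1 Case 5.
Case 3: waits 0, runs 0→6
Case 2: waits 6, runs 6→20
Case 4: waits 20, runs 20→31
Case 1: waits 31, runs 31→46
Case 5: waits 46, runs 46→59
Sum = 0+6+20+31+46 = 103.
LPT (decreasing processing time): Case 1 Case 2 Case 5 Case 4 Case 3.
Case 1: waits 0, runs 0→15
Case 2: waits 15, runs 15→29
Case 5: waits 29, runs 29→42
Case 4: waits 42, runs 42→53
Case 3: waits 53, runs 53→59
Sum = 0+15+29+42+53 = 139.
Difference = 103 − 139 = -36.

-36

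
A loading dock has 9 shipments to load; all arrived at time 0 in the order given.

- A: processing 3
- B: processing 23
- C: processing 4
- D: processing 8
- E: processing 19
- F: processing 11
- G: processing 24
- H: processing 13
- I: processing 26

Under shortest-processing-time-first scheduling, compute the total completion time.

SPT (increasing processing time): A C D F H E B G I.
A: 0→3
C: 3→7
D: 7→15
F: 15→26
H: 26→39
E: 39→58
B: 58→81
G: 81→105
I: 105→131
Sum = 3+7+15+26+39+58+81+105+131 = 465.

465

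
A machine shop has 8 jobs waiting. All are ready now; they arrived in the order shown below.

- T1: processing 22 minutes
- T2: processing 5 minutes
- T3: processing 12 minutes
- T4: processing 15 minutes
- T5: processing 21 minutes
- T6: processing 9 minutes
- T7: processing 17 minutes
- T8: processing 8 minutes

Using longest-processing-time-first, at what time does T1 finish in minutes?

LPT (decreasing processing time): T1 T5 T7 T4 T3 T6 T8 T2.
T1: 0→22

22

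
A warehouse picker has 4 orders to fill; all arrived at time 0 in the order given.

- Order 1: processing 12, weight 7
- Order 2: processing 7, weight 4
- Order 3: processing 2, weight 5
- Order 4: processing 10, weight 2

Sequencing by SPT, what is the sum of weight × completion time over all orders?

301

SPT (increasing processing time): Order 3 Order 2 Order 4 Order 1.
Order 3: finishes 2, weight 5, w·C = 10
Order 2: finishes 9, weight 4, w·C = 36
Order 4: finishes 19, weight 2, w·C = 38
Order 1: finishes 31, weight 7, w·C = 217
Sum = 10+36+38+217 = 301.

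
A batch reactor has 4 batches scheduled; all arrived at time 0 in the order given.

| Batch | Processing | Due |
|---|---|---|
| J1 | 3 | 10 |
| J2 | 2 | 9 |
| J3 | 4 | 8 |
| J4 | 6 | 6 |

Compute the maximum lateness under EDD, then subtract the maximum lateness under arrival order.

-4

EDD (increasing due date): J4 J3 J2 J1.
J4: 0→6, due 6, lateness 0
J3: 6→10, due 8, lateness 2
J2: 10→12, due 9, lateness 3
J1: 12→15, due 10, lateness 5
Maximum = 5.
FIFO (arrival order): J1 J2 J3 J4.
J1: 0→3, due 10, lateness -7
J2: 3→5, due 9, lateness -4
J3: 5→9, due 8, lateness 1
J4: 9→15, due 6, lateness 9
Maximum = 9.
Difference = 5 − 9 = -4.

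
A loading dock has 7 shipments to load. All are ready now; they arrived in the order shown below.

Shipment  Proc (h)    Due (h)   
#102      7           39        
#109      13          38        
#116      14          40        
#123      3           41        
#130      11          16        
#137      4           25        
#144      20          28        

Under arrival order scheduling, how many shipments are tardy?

FIFO (arrival order): #102 #109 #116 #123 #130 #137 #144.
#102: 0→7, due 39, tardiness 0
#109: 7→20, due 38, tardiness 0
#116: 20→34, due 40, tardiness 0
#123: 34→37, due 41, tardiness 0
#130: 37→48, due 16, tardiness 32
#137: 48→52, due 25, tardiness 27
#144: 52→72, due 28, tardiness 44
Late shipments: 3.

3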